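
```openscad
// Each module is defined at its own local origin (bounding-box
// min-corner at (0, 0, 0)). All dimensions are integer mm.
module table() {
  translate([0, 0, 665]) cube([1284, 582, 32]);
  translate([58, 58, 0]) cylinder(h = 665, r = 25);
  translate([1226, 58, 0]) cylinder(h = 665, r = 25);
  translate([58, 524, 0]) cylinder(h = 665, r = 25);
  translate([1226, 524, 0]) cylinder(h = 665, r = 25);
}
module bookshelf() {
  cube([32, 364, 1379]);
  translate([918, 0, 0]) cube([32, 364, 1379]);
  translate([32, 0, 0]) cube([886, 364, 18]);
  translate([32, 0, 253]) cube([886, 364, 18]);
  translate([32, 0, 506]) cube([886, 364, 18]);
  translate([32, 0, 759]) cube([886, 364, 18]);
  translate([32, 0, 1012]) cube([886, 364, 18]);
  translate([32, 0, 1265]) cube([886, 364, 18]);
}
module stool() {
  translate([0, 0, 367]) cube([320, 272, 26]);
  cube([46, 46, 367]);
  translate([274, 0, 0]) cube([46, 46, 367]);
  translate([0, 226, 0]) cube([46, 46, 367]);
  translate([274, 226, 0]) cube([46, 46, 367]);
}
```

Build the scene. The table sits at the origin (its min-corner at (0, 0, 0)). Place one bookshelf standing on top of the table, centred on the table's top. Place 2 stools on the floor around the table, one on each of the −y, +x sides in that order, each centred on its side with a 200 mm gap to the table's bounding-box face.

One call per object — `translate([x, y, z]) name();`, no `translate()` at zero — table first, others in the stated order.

table();
translate([167, 109, 697]) bookshelf();
translate([482, -472, 0]) stool();
translate([1484, 155, 0]) stool();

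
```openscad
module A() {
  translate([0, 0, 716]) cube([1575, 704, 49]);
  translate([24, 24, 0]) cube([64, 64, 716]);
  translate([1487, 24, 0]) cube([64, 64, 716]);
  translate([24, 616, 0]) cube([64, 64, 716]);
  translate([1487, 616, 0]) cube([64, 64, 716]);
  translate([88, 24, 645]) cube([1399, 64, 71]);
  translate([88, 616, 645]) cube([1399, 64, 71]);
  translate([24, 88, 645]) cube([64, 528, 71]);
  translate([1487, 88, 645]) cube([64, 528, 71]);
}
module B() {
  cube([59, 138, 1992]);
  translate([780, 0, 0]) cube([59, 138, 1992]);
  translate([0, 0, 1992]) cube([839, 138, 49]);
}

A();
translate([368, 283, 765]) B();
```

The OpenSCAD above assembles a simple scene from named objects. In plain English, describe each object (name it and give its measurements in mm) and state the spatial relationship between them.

A is a table: top 1575 mm (x) × 704 mm (y), 49 mm thick, upper face at z = 765 mm, on four 64×64 mm square legs, each inset 24 mm from the nearest pair of top edges, running from z = 0 to the bottom of the top. Four apron rails, 64 mm thick and 71 mm tall, run between adjacent legs with their top edges flush with the underside of the top and their outer faces flush with the legs' outer faces.

B is a rectangular door frame: two vertical jambs of 59×138 mm section, 1992 mm tall, with a clear opening 721 mm wide between their inner faces. A header 49 mm tall and 138 mm deep lies on top of the jambs and spans the full outside width.

The door frame is on top of the table, centred.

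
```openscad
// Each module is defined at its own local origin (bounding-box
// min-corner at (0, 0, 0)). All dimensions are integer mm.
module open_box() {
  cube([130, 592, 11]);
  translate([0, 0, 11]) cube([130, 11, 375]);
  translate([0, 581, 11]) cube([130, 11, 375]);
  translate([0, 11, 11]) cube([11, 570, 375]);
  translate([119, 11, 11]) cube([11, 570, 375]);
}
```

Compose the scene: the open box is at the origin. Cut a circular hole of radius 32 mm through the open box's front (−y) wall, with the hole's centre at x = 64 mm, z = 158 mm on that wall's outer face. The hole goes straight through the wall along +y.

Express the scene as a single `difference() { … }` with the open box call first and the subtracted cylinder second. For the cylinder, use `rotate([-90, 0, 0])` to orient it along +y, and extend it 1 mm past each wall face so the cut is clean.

difference() {
  open_box();
  translate([64, -1, 158]) rotate([-90, 0, 0]) cylinder(h = 13, r = 32);
}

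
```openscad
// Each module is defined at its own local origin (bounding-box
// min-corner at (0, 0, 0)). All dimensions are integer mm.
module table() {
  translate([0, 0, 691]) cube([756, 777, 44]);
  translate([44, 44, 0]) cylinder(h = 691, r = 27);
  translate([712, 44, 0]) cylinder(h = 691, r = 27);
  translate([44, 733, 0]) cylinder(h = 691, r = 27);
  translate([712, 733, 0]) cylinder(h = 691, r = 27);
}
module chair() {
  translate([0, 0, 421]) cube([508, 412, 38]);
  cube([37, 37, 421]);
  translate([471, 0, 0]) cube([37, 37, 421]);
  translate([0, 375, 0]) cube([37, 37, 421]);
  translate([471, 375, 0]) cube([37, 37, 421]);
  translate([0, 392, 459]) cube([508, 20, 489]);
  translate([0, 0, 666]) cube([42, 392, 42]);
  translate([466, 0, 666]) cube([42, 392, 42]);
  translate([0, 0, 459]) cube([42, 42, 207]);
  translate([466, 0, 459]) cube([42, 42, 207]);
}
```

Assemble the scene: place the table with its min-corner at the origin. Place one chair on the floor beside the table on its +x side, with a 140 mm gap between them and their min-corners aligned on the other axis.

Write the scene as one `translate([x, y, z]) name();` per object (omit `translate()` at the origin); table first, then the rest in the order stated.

table();
translate([896, 0, 0]) chair();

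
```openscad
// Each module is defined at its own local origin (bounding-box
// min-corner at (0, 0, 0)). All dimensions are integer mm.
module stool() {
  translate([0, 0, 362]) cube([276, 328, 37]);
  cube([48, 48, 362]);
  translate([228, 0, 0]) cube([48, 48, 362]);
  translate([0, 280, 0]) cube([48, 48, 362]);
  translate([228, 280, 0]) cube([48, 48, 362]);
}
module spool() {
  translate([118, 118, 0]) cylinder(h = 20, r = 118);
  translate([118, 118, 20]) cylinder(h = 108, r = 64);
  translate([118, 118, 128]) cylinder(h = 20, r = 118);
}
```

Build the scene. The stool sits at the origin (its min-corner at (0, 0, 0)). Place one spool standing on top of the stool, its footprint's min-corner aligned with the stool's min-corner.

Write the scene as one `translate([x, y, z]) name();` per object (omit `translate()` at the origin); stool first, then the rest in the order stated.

stool();
translate([0, 0, 399]) spool();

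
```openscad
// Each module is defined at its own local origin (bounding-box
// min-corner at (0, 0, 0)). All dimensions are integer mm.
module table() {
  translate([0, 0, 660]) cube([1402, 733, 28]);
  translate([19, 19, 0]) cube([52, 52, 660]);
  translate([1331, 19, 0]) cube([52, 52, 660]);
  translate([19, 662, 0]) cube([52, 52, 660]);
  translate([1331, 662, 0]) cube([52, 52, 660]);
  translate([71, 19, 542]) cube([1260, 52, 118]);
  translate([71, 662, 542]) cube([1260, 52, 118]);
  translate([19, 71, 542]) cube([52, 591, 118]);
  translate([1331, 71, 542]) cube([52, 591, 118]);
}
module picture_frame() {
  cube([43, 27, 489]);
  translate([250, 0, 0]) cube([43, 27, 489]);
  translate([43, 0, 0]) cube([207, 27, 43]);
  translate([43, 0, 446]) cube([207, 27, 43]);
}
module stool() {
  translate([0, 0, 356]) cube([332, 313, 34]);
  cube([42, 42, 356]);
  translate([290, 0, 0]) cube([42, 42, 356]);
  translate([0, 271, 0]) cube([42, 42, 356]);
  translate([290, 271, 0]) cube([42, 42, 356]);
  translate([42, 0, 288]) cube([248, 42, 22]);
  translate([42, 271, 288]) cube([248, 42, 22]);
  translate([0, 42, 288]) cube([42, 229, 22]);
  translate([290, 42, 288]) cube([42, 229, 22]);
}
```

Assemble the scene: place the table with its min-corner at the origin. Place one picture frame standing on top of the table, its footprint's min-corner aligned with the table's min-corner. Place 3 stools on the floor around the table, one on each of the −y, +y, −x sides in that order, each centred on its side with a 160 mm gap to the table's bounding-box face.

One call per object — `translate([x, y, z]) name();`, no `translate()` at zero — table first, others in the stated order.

table();
translate([0, 0, 688]) picture_frame();
translate([535, -473, 0]) stool();
translate([535, 893, 0]) stool();
translate([-492, 210, 0]) stool();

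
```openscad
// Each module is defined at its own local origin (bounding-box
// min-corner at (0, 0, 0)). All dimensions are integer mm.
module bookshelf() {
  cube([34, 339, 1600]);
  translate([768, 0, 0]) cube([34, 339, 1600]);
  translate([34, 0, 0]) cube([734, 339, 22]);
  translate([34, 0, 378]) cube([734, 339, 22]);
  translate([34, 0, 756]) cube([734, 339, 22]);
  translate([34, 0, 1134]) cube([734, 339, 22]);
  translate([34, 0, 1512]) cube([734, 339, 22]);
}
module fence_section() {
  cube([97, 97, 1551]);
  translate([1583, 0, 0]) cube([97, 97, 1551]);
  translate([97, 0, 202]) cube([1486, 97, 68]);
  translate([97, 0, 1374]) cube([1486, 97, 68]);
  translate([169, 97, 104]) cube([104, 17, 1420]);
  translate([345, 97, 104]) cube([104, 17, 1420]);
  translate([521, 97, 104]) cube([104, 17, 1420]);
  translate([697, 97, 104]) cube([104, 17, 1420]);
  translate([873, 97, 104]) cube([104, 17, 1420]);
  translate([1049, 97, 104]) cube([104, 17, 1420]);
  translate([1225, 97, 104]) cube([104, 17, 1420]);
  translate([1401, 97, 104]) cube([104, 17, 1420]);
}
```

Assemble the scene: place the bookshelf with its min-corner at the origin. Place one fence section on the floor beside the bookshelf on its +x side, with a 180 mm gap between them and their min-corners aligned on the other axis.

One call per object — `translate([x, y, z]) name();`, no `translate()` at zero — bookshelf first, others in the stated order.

bookshelf();
translate([982, 0, 0]) fence_section();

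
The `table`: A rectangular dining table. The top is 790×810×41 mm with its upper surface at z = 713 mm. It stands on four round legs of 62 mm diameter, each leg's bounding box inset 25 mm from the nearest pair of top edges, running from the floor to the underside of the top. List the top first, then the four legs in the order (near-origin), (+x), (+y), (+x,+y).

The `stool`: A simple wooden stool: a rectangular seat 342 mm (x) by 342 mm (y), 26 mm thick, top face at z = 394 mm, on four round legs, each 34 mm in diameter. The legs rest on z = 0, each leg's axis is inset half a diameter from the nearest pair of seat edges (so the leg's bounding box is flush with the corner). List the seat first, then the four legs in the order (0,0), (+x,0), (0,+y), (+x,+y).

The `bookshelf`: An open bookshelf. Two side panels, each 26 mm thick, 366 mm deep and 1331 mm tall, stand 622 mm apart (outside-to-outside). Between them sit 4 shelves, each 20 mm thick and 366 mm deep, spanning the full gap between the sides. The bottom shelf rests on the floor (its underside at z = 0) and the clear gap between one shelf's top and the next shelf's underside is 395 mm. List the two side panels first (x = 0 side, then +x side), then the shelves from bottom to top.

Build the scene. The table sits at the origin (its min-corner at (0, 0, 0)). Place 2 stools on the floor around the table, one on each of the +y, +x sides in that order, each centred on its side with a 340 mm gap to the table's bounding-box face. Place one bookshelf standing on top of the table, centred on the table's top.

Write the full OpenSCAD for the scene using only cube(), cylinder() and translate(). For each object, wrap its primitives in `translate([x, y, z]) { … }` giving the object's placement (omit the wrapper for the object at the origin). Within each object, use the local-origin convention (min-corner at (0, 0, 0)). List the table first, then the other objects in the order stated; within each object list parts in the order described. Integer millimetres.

translate([0, 0, 672]) cube([790, 810, 41]);
translate([56, 56, 0]) cylinder(h = 672, r = 31);
translate([734, 56, 0]) cylinder(h = 672, r = 31);
translate([56, 754, 0]) cylinder(h = 672, r = 31);
translate([734, 754, 0]) cylinder(h = 672, r = 31);
translate([224, 1150, 0]) {
  translate([0, 0, 368]) cube([342, 342, 26]);
  translate([17, 17, 0]) cylinder(h = 368, r = 17);
  translate([325, 17, 0]) cylinder(h = 368, r = 17);
  translate([17, 325, 0]) cylinder(h = 368, r = 17);
  translate([325, 325, 0]) cylinder(h = 368, r = 17);
}
translate([1130, 234, 0]) {
  translate([0, 0, 368]) cube([342, 342, 26]);
  translate([17, 17, 0]) cylinder(h = 368, r = 17);
  translate([325, 17, 0]) cylinder(h = 368, r = 17);
  translate([17, 325, 0]) cylinder(h = 368, r = 17);
  translate([325, 325, 0]) cylinder(h = 368, r = 17);
}
translate([84, 222, 713]) {
  cube([26, 366, 1331]);
  translate([596, 0, 0]) cube([26, 366, 1331]);
  translate([26, 0, 0]) cube([570, 366, 20]);
  translate([26, 0, 415]) cube([570, 366, 20]);
  translate([26, 0, 830]) cube([570, 366, 20]);
  translate([26, 0, 1245]) cube([570, 366, 20]);
}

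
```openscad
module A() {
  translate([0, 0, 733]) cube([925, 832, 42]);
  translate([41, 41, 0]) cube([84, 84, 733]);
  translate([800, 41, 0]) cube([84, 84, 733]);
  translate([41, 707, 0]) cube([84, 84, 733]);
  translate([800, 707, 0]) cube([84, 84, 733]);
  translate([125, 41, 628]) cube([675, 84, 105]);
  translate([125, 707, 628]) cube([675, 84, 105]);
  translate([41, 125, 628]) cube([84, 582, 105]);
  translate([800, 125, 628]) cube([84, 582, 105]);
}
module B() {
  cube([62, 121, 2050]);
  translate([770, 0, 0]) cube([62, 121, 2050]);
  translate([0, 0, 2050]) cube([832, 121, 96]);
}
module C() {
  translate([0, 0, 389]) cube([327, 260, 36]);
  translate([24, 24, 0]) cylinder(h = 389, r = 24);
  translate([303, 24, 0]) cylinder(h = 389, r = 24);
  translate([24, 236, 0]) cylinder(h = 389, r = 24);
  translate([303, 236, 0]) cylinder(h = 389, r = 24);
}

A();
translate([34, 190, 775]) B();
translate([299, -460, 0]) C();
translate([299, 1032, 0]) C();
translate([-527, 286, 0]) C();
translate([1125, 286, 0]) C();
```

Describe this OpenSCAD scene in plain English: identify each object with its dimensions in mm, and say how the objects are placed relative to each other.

A is a table with a 925×832 mm rectangular top, 42 mm thick, top surface at z = 775 mm, supported by four 84×84 mm square legs, each inset 41 mm from the nearest pair of top edges, running from the floor. Four apron rails, 84 mm thick and 105 mm tall, run between adjacent legs with their top edges flush with the underside of the top and their outer faces flush with the legs' outer faces.

B is a door frame. The clear opening is 708 mm wide and 2050 mm high. Two 62 mm wide jambs, 121 mm deep, stand either side of the opening from the floor to the top of the opening. A 96 mm thick head sits across the top of both jambs, spanning the full outside width of the frame.

C is a four-legged stool. The seat is 327×260 mm, 36 mm thick, top at z = 425 mm. It stands on four round legs, each 48 mm in diameter, from z = 0 to the seat underside, each leg's axis is inset half a diameter from the nearest pair of seat edges (so the leg's bounding box is flush with the corner).

The door frame is on top of the table. Four stools sit around the table at the −y, +y, −x, +x sides.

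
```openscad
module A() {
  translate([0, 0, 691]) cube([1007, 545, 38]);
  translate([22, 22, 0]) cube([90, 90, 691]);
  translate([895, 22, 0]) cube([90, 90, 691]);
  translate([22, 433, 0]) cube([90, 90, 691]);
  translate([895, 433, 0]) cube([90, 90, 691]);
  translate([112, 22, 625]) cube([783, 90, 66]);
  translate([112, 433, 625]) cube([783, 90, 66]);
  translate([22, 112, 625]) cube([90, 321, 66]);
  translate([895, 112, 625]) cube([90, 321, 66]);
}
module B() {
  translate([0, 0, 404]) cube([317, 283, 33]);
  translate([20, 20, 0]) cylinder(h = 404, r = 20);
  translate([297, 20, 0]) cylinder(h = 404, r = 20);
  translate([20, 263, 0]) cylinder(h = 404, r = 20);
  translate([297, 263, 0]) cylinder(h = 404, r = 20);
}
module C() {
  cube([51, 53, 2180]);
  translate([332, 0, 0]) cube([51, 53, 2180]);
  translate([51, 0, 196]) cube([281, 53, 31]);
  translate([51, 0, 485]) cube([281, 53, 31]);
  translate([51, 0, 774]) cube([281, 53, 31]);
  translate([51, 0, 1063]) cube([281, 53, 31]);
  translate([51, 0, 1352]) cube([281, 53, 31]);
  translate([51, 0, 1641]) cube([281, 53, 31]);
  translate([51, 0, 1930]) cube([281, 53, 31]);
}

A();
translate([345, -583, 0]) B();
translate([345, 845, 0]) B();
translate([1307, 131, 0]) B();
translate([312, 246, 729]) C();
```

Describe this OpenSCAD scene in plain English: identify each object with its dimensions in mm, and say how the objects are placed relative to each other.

A is a table with a 1007×545 mm rectangular top, 38 mm thick, top surface at z = 729 mm, supported by four 90×90 mm square legs, each inset 22 mm from the nearest pair of top edges, running from the floor. Four apron rails, 90 mm thick and 66 mm tall, run between adjacent legs with their top edges flush with the underside of the top and their outer faces flush with the legs' outer faces.

B is a four-legged stool. The seat is a 317×283×33 mm slab whose top surface is at z = 437 mm; four round legs, each 40 mm in diameter, run from the floor (z = 0) to the underside of the seat, each leg's axis is inset half a diameter from the nearest pair of seat edges (so the leg's bounding box is flush with the corner).

C is a straight ladder. Two 51×53 mm vertical rails, 2180 mm tall, stand 383 mm apart (outside-to-outside) with their front faces coplanar on the −y side. 7 rungs, each 53 mm deep and 31 mm tall, span between the inner faces of the rails, front faces flush with the rails. The lowest rung's underside is at z = 196 mm and rungs are spaced 289 mm apart (underside to underside).

Three stools sit around the table at the −y, +y, +x sides. The ladder is on top of the table, centred.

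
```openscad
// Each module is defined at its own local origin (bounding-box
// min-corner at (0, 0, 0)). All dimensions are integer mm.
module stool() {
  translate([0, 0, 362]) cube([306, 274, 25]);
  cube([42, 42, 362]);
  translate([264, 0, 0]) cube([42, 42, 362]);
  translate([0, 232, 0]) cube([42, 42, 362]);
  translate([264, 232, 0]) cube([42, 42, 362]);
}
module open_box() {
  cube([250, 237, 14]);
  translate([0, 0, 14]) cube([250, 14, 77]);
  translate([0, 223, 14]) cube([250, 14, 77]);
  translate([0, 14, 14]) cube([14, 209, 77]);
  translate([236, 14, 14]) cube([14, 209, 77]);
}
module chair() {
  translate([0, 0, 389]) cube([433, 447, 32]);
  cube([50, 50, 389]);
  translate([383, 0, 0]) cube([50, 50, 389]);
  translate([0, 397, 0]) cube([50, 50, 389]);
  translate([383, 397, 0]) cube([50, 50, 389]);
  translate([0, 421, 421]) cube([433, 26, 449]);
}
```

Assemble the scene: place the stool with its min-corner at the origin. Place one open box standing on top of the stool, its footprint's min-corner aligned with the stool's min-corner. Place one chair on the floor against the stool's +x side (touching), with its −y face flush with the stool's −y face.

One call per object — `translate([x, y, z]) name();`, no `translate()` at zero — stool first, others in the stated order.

stool();
translate([0, 0, 387]) open_box();
translate([306, 0, 0]) chair();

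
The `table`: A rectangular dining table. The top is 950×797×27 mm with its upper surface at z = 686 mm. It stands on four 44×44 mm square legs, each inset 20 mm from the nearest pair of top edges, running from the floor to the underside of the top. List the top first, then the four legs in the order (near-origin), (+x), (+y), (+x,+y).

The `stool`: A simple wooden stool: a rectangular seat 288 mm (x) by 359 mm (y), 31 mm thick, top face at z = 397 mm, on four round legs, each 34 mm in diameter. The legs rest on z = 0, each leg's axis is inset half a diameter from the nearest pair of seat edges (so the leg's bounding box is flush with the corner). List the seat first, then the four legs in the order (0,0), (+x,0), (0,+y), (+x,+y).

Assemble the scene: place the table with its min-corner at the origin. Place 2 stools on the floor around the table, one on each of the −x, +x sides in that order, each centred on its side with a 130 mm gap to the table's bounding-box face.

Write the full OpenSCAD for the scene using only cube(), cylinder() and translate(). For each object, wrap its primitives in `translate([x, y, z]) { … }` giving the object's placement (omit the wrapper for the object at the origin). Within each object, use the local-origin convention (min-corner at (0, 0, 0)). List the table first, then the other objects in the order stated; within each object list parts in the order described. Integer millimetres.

translate([0, 0, 659]) cube([950, 797, 27]);
translate([20, 20, 0]) cube([44, 44, 659]);
translate([886, 20, 0]) cube([44, 44, 659]);
translate([20, 733, 0]) cube([44, 44, 659]);
translate([886, 733, 0]) cube([44, 44, 659]);
translate([-418, 219, 0]) {
  translate([0, 0, 366]) cube([288, 359, 31]);
  translate([17, 17, 0]) cylinder(h = 366, r = 17);
  translate([271, 17, 0]) cylinder(h = 366, r = 17);
  translate([17, 342, 0]) cylinder(h = 366, r = 17);
  translate([271, 342, 0]) cylinder(h = 366, r = 17);
}
translate([1080, 219, 0]) {
  translate([0, 0, 366]) cube([288, 359, 31]);
  translate([17, 17, 0]) cylinder(h = 366, r = 17);
  translate([271, 17, 0]) cylinder(h = 366, r = 17);
  translate([17, 342, 0]) cylinder(h = 366, r = 17);
  translate([271, 342, 0]) cylinder(h = 366, r = 17);
}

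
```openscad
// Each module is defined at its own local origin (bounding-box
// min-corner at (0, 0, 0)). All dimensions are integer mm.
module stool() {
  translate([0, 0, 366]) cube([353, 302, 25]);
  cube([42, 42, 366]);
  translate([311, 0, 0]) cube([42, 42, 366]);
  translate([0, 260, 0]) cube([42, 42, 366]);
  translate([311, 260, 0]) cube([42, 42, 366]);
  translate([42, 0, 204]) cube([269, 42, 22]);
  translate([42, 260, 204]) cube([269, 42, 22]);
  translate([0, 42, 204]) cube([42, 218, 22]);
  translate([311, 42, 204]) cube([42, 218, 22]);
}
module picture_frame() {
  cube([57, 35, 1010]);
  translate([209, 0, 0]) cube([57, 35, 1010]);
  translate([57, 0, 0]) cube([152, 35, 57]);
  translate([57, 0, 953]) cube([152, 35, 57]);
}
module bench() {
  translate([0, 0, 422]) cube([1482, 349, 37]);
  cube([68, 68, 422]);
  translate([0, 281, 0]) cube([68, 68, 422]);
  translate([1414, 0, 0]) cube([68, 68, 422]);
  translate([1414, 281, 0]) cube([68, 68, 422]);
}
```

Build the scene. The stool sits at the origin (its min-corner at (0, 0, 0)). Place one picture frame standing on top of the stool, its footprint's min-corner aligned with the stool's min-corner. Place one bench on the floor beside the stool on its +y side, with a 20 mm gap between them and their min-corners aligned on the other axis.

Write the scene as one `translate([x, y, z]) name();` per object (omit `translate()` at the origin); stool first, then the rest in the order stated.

stool();
translate([0, 0, 391]) picture_frame();
translate([0, 322, 0]) bench();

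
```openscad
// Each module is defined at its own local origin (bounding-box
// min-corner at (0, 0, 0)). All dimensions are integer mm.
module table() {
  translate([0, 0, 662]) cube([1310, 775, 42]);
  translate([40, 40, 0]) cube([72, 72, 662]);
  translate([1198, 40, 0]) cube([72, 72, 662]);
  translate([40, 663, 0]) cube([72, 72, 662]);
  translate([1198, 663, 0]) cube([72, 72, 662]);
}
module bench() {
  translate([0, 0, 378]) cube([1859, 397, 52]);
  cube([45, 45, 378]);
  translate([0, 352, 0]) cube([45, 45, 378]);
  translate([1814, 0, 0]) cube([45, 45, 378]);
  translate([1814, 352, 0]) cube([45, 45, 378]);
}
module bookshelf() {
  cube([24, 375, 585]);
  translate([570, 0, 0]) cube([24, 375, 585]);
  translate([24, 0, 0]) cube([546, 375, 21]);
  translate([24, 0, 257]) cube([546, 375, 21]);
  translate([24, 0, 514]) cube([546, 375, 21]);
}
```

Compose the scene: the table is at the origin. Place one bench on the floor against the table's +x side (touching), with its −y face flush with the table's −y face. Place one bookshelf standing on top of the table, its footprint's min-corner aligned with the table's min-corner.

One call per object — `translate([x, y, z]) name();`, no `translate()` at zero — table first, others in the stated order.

table();
translate([1310, 0, 0]) bench();
translate([0, 0, 704]) bookshelf();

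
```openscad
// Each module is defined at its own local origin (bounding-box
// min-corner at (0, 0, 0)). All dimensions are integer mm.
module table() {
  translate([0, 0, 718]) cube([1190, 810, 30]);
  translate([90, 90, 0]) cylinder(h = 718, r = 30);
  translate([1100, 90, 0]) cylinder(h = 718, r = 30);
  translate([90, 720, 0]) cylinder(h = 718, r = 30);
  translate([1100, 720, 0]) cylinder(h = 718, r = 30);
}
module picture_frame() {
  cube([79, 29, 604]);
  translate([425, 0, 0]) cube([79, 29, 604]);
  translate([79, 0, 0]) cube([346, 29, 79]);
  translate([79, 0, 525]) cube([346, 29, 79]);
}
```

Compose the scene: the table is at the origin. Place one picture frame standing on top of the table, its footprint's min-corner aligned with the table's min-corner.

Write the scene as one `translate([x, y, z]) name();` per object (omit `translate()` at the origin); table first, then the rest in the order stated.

table();
translate([0, 0, 748]) picture_frame();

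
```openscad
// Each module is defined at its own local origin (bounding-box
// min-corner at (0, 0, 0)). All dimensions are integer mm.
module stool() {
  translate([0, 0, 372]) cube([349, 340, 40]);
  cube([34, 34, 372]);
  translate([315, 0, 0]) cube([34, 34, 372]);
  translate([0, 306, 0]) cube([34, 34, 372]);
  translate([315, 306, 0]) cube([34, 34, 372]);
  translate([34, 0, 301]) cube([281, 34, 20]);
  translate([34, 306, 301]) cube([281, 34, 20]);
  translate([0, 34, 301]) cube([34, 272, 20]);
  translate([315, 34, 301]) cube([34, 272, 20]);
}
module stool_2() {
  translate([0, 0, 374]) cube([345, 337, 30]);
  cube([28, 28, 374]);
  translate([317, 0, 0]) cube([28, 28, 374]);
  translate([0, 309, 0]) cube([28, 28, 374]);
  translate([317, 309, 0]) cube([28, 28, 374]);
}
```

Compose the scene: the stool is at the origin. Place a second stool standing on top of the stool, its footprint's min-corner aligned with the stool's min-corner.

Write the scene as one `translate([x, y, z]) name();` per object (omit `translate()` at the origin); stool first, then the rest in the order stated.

stool();
translate([0, 0, 412]) stool_2();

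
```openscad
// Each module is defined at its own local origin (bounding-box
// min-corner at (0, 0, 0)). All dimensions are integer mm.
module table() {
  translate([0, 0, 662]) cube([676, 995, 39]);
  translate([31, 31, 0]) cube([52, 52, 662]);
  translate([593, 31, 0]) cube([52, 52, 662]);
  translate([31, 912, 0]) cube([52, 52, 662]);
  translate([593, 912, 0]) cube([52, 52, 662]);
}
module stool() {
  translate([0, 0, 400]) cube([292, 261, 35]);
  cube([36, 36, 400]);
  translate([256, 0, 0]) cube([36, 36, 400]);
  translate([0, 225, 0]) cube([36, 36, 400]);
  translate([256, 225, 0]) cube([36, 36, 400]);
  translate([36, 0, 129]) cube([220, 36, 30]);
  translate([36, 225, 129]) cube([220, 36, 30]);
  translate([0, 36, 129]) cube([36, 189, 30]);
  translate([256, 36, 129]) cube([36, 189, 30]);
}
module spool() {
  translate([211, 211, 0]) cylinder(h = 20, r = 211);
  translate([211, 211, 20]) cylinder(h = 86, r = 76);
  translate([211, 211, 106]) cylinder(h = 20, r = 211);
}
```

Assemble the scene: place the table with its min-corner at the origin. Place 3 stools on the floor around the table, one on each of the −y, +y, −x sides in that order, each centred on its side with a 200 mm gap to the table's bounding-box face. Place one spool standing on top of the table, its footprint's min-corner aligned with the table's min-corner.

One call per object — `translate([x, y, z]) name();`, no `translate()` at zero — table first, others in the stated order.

table();
translate([192, -461, 0]) stool();
translate([192, 1195, 0]) stool();
translate([-492, 367, 0]) stool();
translate([0, 0, 701]) spool();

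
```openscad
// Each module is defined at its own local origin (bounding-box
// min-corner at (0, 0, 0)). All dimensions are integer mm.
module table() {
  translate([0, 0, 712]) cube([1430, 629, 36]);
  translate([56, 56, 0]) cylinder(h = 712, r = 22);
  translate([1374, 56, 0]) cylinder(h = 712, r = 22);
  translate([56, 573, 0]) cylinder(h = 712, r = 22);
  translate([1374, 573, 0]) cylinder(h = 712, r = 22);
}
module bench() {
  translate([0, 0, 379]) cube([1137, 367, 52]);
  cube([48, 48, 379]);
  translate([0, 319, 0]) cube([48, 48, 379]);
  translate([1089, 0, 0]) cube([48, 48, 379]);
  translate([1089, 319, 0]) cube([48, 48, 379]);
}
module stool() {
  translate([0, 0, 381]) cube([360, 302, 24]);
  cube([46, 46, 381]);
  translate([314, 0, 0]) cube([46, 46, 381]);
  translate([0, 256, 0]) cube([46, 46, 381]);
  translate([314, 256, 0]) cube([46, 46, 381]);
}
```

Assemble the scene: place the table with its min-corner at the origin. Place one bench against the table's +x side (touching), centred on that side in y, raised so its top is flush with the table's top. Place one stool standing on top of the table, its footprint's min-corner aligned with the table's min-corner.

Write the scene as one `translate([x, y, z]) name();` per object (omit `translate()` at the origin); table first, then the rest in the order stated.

table();
translate([1430, 131, 317]) bench();
translate([0, 0, 748]) stool();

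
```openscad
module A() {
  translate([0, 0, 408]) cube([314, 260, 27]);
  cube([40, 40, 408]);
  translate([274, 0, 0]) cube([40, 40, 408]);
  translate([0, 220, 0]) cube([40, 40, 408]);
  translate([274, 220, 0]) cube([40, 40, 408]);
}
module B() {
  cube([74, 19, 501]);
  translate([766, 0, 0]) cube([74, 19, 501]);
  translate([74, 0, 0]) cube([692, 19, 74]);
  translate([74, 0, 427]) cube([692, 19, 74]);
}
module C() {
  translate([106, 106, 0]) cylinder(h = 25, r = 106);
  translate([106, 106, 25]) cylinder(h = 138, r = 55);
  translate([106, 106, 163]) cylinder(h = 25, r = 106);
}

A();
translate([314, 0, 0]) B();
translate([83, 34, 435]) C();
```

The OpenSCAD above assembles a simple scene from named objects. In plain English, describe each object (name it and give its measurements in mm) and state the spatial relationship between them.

A is a simple wooden stool: a rectangular seat 314 mm (x) by 260 mm (y), 27 mm thick, top face at z = 435 mm, on four square legs, each 40×40 mm in cross-section. The legs rest on z = 0, each flush with a corner of the seat.

B is a rectangular picture frame lying in the x–z plane (depth along y). The opening is 692 mm wide (x) by 353 mm tall (z), surrounded by a border 74 mm wide on all four sides. The frame is 19 mm deep and is made of two full-height vertical stiles with two horizontal rails fitted between them.

C is a spool: two coaxial disc flanges of radius 106 mm and thickness 25 mm, joined by a core cylinder of radius 55 mm and height 138 mm. The lower flange rests on z = 0 and the three cylinders share a vertical axis.

The picture frame is against the stool's +x side, with their −y faces flush. The spool is on top of the stool.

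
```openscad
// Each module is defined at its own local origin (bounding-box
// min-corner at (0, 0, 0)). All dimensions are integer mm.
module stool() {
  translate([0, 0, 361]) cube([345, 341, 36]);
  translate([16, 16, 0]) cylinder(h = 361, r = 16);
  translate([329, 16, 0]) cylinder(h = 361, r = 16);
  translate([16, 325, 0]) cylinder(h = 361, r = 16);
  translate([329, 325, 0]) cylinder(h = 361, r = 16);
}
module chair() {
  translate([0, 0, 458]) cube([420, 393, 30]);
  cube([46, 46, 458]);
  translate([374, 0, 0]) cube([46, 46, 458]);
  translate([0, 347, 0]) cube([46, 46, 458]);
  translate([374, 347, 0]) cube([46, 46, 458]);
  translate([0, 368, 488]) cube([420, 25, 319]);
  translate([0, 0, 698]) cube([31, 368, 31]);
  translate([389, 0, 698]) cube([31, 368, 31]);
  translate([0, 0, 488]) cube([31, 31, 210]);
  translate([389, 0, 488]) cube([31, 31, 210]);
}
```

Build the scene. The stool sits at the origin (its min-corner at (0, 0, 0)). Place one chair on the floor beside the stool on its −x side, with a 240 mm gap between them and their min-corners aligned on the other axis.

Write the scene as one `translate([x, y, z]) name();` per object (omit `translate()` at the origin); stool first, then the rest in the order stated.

stool();
translate([-660, 0, 0]) chair();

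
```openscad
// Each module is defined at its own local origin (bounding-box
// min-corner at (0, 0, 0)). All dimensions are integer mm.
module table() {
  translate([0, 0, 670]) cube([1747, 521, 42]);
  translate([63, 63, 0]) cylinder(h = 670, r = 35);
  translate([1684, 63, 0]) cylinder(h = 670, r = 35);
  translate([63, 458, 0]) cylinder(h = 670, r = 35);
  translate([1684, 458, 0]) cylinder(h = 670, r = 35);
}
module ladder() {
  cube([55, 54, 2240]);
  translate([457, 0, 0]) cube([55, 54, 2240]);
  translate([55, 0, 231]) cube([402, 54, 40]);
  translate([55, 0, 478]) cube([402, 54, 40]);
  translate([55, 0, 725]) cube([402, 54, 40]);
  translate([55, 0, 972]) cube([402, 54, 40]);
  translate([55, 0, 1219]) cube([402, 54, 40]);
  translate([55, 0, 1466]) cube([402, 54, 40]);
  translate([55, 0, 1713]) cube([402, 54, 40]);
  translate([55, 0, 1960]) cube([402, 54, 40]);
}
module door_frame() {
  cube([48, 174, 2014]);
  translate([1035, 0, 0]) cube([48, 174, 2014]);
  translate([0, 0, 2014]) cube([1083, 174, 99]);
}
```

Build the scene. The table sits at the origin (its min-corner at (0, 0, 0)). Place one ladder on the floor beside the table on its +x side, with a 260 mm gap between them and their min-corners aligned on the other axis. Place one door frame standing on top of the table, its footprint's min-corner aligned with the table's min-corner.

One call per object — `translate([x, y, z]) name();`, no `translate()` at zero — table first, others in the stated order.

table();
translate([2007, 0, 0]) ladder();
translate([0, 0, 712]) door_frame();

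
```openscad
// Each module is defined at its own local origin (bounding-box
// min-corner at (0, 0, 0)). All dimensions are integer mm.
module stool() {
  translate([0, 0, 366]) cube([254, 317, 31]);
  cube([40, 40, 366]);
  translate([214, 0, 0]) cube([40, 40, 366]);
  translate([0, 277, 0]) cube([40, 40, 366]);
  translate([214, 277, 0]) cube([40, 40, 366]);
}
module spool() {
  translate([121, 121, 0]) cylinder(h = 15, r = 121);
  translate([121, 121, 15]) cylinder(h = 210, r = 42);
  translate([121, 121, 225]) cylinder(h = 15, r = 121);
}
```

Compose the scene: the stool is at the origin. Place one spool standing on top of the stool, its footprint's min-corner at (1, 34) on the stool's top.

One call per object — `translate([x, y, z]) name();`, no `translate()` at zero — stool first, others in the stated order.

stool();
translate([1, 34, 397]) spool();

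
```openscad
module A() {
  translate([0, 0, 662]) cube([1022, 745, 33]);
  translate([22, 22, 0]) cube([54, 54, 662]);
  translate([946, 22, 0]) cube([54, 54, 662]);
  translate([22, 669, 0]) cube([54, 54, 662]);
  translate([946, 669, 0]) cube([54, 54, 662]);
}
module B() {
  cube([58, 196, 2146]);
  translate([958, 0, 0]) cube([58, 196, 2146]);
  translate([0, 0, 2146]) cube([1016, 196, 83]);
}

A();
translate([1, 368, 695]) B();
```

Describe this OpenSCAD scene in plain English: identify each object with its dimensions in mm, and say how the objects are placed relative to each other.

A is a table: top 1022 mm (x) × 745 mm (y), 33 mm thick, upper face at z = 695 mm, on four 54×54 mm square legs, each inset 22 mm from the nearest pair of top edges, running from z = 0 to the bottom of the top.

B is a rectangular door frame: two vertical jambs of 58×196 mm section, 2146 mm tall, with a clear opening 900 mm wide between their inner faces. A header 83 mm tall and 196 mm deep lies on top of the jambs and spans the full outside width.

The door frame is on top of the table.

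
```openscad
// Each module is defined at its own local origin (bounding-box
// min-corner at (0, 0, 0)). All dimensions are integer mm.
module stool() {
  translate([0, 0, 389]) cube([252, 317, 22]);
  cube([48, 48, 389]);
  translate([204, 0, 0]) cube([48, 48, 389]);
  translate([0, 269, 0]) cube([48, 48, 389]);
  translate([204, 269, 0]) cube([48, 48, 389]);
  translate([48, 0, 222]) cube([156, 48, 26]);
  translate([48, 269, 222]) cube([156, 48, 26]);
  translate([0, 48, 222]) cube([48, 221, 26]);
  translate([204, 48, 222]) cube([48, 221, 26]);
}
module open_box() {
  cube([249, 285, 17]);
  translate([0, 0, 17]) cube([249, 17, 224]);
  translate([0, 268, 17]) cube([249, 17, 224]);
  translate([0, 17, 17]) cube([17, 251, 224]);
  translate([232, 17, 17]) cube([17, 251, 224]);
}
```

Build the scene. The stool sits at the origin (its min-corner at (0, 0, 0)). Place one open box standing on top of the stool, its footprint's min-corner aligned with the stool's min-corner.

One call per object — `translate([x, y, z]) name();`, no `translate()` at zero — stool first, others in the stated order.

stool();
translate([0, 0, 411]) open_box();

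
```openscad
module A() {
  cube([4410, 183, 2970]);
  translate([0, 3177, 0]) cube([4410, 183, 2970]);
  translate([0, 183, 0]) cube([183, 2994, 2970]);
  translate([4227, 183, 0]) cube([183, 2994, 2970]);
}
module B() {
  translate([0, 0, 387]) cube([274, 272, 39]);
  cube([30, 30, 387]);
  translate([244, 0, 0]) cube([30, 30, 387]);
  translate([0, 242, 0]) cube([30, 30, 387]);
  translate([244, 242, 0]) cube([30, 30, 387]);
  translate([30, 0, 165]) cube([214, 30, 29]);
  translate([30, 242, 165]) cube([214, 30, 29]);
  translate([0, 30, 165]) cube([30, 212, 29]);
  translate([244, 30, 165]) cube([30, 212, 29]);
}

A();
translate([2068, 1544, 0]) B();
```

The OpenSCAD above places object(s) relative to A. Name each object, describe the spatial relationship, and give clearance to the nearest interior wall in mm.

A is a house frame. B is a stool. The stool sits inside the house frame, centred. The clearance to the nearest interior wall is 1361 mm.

Clearances: x = 1885, y = 1361; minimum 1361 mm.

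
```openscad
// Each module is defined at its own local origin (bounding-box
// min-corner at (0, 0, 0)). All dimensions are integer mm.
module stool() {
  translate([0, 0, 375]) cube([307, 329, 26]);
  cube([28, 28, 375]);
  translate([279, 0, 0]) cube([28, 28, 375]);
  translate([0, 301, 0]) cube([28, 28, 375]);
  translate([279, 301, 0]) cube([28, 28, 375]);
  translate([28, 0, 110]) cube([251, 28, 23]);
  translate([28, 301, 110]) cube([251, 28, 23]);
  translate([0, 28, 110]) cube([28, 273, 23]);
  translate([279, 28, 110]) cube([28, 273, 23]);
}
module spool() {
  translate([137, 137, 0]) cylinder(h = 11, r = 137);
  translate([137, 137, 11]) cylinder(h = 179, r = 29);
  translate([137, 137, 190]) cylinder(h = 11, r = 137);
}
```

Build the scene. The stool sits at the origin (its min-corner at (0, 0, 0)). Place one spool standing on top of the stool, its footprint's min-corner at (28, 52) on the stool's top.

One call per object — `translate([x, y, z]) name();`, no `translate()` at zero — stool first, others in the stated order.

stool();
translate([28, 52, 401]) spool();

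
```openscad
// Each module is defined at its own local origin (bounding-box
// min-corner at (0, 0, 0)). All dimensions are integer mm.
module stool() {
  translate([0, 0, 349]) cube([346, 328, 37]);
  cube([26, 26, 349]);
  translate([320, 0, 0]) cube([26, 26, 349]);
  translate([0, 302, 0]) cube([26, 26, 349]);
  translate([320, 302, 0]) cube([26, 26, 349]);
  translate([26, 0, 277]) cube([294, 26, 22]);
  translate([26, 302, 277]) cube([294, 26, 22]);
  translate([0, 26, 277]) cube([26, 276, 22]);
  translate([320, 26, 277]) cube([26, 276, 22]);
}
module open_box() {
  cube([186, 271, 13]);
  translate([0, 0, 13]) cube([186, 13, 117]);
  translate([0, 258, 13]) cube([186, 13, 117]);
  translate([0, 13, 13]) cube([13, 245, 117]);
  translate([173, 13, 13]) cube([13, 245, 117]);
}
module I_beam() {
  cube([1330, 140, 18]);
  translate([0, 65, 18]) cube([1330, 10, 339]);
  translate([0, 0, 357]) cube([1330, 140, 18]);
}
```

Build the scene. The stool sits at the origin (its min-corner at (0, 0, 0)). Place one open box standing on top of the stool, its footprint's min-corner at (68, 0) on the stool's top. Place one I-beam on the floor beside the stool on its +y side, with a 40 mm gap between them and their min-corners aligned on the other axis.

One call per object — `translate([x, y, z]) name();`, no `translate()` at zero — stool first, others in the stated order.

stool();
translate([68, 0, 386]) open_box();
translate([0, 368, 0]) I_beam();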